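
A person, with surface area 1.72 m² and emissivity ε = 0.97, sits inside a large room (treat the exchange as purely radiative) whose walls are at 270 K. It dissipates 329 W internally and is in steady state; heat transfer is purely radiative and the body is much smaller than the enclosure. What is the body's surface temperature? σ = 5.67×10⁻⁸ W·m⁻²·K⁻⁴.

T ≈ 306 K

For a small grey body in a large enclosure, net radiated power = εσA(T⁴ − T_w⁴).
Steady state: P = εσA(T⁴ − T_w⁴) with A = 1.72 m².
T⁴ = P/(εσA) + T_w⁴ = 329/(0.97·5.67×10⁻⁸·1.720) + (270)⁴
    = 3.478×10⁹ + 5.314×10⁹ = 8.792×10⁹ K⁴.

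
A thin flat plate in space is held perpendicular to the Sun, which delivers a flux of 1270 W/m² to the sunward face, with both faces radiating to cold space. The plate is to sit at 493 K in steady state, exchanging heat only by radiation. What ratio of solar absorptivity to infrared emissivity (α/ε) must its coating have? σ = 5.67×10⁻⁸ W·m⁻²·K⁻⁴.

α/ε ≈ 5.27

Balance: αS·A = εσ·2A·T⁴ ⇒ α/ε = 2σT⁴/S.
α/ε = 2·5.67×10⁻⁸·(493)⁴/1270 = 2·5.67×10⁻⁸·5.907×10¹⁰/1270.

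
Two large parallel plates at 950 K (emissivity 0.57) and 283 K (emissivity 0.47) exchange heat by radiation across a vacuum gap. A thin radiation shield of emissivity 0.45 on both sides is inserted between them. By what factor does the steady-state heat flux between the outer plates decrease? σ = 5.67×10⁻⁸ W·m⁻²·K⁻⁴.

Without shield: q₀ = σΔ(T⁴)/(1/ε₁+1/ε₂−1) with denominator 2.882.
With shield the two gaps are in series; the resistances add: (1/ε₁+1/ε_s−1)+(1/ε_s+1/ε₂−1) = 2.977+3.350 = 6.326.
Heat-flux ratio q₀/q = 6.326/2.882.

factor ≈ 2.20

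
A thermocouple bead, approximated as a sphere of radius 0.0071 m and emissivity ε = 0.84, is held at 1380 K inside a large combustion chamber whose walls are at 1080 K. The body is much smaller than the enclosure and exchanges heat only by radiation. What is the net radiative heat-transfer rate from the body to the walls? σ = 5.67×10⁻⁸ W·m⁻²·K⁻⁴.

For a small grey body in a large enclosure: P_net = εσA(T_body⁴ − T_wall⁴).
A = 4πr² = 6.335×10⁻⁴ m²; T_body⁴ − T_wall⁴ = 3.627×10¹² − 1.360×10¹² = 2.266×10¹² K⁴.
|P_net| = 0.84·5.67×10⁻⁸·6.335×10⁻⁴·2.266×10¹².

P_net ≈ 68.4 W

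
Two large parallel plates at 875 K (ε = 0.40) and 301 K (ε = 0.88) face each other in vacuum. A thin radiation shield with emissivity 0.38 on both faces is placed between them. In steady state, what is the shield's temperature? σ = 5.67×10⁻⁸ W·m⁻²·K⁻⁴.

T_s ≈ 700 K

In steady state the net flux on the hot side equals that on the cold side.
σ(T₁⁴−T_s⁴)/D₁ = σ(T_s⁴−T₂⁴)/D₂, with D₁ = 1/ε₁+1/ε_s−1 = 4.132, D₂ = 1/ε_s+1/ε₂−1 = 2.768.
Solve for T_s⁴: T_s⁴ = (D₂·T₁⁴ + D₁·T₂⁴)/(D₁+D₂) = 2.401×10¹¹ K⁴.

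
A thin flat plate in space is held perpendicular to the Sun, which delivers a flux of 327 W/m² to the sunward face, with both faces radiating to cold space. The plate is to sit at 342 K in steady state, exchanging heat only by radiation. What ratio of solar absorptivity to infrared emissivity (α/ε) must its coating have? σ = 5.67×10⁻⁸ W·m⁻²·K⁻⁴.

Balance: αS·A = εσ·2A·T⁴ ⇒ α/ε = 2σT⁴/S.
α/ε = 2·5.67×10⁻⁸·(342)⁴/327 = 2·5.67×10⁻⁸·1.368×10¹⁰/327.

α/ε ≈ 4.74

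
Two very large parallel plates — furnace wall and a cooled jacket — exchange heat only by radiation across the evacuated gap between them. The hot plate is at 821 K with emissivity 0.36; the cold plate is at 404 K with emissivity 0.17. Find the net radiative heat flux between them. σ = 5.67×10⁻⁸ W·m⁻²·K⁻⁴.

For two infinite grey parallel plates, q = σ(T₁⁴ − T₂⁴)/(1/ε₁ + 1/ε₂ − 1).
T₁⁴ − T₂⁴ = 4.543×10¹¹ − 2.664×10¹⁰ = 4.277×10¹¹ K⁴.
1/ε₁ + 1/ε₂ − 1 = 2.778 + 5.882 − 1 = 7.660.
q = 5.67×10⁻⁸ × 4.277×10¹¹ / 7.660.

q ≈ 3170 W/m²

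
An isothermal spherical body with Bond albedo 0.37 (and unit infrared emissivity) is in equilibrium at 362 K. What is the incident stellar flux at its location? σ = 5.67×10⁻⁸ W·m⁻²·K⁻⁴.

(1−a)S·πr² = σ·4πr²·T⁴ ⇒ S = 4σT⁴/(1−a).
S = 4·5.67×10⁻⁸·1.717×10¹⁰/0.630.

S ≈ 6180 W/m²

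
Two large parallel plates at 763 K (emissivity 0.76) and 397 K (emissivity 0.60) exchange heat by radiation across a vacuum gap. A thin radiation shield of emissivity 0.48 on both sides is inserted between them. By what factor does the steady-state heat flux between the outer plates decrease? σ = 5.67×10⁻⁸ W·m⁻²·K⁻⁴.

Without shield: q₀ = σΔ(T⁴)/(1/ε₁+1/ε₂−1) with denominator 1.982.
With shield the two gaps are in series; the resistances add: (1/ε₁+1/ε_s−1)+(1/ε_s+1/ε₂−1) = 2.399+2.750 = 5.149.
Heat-flux ratio q₀/q = 5.149/1.982.

factor ≈ 2.60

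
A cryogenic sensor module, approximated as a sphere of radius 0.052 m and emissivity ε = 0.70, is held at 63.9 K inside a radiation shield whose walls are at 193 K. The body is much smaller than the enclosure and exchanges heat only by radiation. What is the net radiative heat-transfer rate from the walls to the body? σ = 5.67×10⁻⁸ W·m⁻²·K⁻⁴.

P_net ≈ 1.85 W

For a small grey body in a large enclosure: P_net = εσA(T_body⁴ − T_wall⁴).
A = 4πr² = 0.03398 m²; T_body⁴ − T_wall⁴ = 1.667×10⁷ − 1.387×10⁹ = -1.371×10⁹ K⁴.
|P_net| = 0.70·5.67×10⁻⁸·0.03398·1.371×10⁹.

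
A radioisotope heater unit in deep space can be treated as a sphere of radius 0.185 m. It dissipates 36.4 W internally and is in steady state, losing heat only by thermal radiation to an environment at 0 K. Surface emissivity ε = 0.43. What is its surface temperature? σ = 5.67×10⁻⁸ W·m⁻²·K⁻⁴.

Steady state: internal power = radiated power, P = εσA T⁴.
Radiating area A = 4πr² = 0.4301 m².
T⁴ = P/(εσA) = 36.4/(0.43·5.67×10⁻⁸·0.4301) = 3.471×10⁹ K⁴.
T = (3.471×10⁹)^(1/4).

T ≈ 243 K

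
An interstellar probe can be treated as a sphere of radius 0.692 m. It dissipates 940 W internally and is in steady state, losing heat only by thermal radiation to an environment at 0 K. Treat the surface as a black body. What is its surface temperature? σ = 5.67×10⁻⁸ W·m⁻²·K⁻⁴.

Steady state: internal power = radiated power, P = εσA T⁴.
Radiating area A = 4πr² = 6.018 m².
T⁴ = P/(εσA) = 940/(1.0·5.67×10⁻⁸·6.018) = 2.755×10⁹ K⁴.
T = (2.755×10⁹)^(1/4).

T ≈ 229 K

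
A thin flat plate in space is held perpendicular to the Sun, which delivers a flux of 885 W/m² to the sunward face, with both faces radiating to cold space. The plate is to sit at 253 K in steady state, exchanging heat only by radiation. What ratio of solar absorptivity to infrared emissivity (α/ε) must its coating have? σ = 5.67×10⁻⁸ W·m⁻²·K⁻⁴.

α/ε ≈ 0.525

Balance: αS·A = εσ·2A·T⁴ ⇒ α/ε = 2σT⁴/S.
α/ε = 2·5.67×10⁻⁸·(253)⁴/885 = 2·5.67×10⁻⁸·4.097×10⁹/885.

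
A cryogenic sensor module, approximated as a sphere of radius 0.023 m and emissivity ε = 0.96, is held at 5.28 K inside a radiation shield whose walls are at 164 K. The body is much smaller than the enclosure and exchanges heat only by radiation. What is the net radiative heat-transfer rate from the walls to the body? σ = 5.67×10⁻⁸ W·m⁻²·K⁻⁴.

For a small grey body in a large enclosure: P_net = εσA(T_body⁴ − T_wall⁴).
A = 4πr² = 0.006648 m²; T_body⁴ − T_wall⁴ = 777.2 − 7.234×10⁸ = -7.234×10⁸ K⁴.
|P_net| = 0.96·5.67×10⁻⁸·0.006648·7.234×10⁸.

P_net ≈ 0.262 W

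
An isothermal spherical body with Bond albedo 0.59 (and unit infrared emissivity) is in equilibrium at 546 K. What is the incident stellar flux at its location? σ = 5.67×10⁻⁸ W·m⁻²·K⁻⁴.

(1−a)S·πr² = σ·4πr²·T⁴ ⇒ S = 4σT⁴/(1−a).
S = 4·5.67×10⁻⁸·8.887×10¹⁰/0.410.

S ≈ 49200 W/m²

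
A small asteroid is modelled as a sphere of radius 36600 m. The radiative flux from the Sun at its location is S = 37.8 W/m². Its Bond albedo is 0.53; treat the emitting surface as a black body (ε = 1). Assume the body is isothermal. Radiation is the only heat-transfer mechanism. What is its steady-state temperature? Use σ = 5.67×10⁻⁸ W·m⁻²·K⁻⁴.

T ≈ 94.1 K

At equilibrium, absorbed power = emitted power.
Absorbing cross-section = πr² = 4.208×10⁹ m²; emitting surface = 4πr² = 1.683×10¹⁰ m² (ratio 4).
(1−a)S·A_cross = εσ·A_surf·T⁴  ⇒  T⁴ = (1−a)S/(4σ).
T⁴ = 0.470·37.8/(4·5.67×10⁻⁸) = 7.833×10⁷ K⁴.
T = (7.833×10⁷)^(1/4).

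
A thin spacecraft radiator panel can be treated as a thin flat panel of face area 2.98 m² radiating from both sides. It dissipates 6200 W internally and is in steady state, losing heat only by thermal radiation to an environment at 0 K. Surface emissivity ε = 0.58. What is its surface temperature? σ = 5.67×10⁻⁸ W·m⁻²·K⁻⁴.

Steady state: internal power = radiated power, P = εσA T⁴.
Radiating area A = 2·2.98 = 5.960 m².
T⁴ = P/(εσA) = 6200/(0.58·5.67×10⁻⁸·5.960) = 3.163×10¹⁰ K⁴.
T = (3.163×10¹⁰)^(1/4).

T ≈ 422 K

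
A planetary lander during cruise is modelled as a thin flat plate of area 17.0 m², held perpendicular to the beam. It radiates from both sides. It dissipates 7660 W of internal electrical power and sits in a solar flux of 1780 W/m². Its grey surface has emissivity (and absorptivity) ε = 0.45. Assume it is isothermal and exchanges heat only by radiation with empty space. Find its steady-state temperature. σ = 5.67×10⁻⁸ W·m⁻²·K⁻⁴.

At steady state, absorbed solar power + internal power = radiated power.
Absorbed: α·S·A_cross = 0.45·1780·17.00 = 13620 W (cross-section A).
Total input = 13620 + 7660 = 21280 W.
Radiated: εσ·A_surf·T⁴ with A_surf = 2A = 34.00 m².
T⁴ = 21280/(0.45·5.67×10⁻⁸·34.00) = 2.453×10¹⁰ K⁴.

T ≈ 396 K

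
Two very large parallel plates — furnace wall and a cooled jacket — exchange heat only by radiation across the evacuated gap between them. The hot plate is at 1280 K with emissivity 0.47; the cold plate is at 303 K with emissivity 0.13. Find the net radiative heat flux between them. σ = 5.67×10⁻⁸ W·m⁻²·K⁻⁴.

For two infinite grey parallel plates, q = σ(T₁⁴ − T₂⁴)/(1/ε₁ + 1/ε₂ − 1).
T₁⁴ − T₂⁴ = 2.684×10¹² − 8.429×10⁹ = 2.676×10¹² K⁴.
1/ε₁ + 1/ε₂ − 1 = 2.128 + 7.692 − 1 = 8.820.
q = 5.67×10⁻⁸ × 2.676×10¹² / 8.820.

q ≈ 17200 W/m²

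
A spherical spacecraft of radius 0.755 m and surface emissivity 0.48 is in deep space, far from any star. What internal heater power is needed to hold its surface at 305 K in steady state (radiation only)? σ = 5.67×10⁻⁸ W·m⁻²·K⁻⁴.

P ≈ 1690 W

P = εσ·4πr²·T⁴.
4πr² = 7.163 m²; T⁴ = 8.654×10⁹ K⁴.
P = 0.48·5.67×10⁻⁸·7.163·8.654×10⁹.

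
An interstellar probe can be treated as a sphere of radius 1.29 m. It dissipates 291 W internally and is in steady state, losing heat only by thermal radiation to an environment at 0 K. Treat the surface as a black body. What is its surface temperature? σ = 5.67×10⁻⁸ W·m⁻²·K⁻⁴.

Steady state: internal power = radiated power, P = εσA T⁴.
Radiating area A = 4πr² = 20.91 m².
T⁴ = P/(εσA) = 291/(1.0·5.67×10⁻⁸·20.91) = 2.454×10⁸ K⁴.
T = (2.454×10⁸)^(1/4).

T ≈ 125 K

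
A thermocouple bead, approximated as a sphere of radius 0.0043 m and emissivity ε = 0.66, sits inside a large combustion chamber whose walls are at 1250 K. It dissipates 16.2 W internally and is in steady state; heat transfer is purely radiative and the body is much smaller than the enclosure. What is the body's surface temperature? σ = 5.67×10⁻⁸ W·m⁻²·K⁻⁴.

T ≈ 1440 K

For a small grey body in a large enclosure, net radiated power = εσA(T⁴ − T_w⁴).
Steady state: P = εσA(T⁴ − T_w⁴) with A = 4πr² = 2.324×10⁻⁴ m².
T⁴ = P/(εσA) + T_w⁴ = 16.2/(0.66·5.67×10⁻⁸·2.324×10⁻⁴) + (1250)⁴
    = 1.863×10¹² + 2.441×10¹² = 4.305×10¹² K⁴.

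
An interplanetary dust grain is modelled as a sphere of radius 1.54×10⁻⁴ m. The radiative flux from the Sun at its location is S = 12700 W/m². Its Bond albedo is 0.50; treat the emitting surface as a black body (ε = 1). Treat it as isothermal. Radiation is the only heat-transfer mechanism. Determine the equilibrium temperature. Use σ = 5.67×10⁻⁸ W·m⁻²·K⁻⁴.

T ≈ 409 K

At equilibrium, absorbed power = emitted power.
Absorbing cross-section = πr² = 7.451×10⁻⁸ m²; emitting surface = 4πr² = 2.980×10⁻⁷ m² (ratio 4).
(1−a)S·A_cross = εσ·A_surf·T⁴  ⇒  T⁴ = (1−a)S/(4σ).
T⁴ = 0.500·12700/(4·5.67×10⁻⁸) = 2.800×10¹⁰ K⁴.
T = (2.800×10¹⁰)^(1/4).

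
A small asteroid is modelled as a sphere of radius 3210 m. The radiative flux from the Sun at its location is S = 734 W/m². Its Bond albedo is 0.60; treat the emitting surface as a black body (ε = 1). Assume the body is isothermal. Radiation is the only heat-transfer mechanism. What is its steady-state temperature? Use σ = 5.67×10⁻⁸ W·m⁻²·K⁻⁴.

T ≈ 190 K

At equilibrium, absorbed power = emitted power.
Absorbing cross-section = πr² = 3.237×10⁷ m²; emitting surface = 4πr² = 1.295×10⁸ m² (ratio 4).
(1−a)S·A_cross = εσ·A_surf·T⁴  ⇒  T⁴ = (1−a)S/(4σ).
T⁴ = 0.400·734/(4·5.67×10⁻⁸) = 1.295×10⁹ K⁴.
T = (1.295×10⁹)^(1/4).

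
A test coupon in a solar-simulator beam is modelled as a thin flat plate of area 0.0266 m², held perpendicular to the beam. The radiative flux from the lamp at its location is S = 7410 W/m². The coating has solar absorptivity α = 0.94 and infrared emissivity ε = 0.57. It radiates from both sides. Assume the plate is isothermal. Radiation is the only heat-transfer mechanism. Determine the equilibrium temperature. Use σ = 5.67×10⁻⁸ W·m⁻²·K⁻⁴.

At equilibrium, absorbed power = emitted power.
Absorbing cross-section = A = 0.02660 m²; emitting surface = 2A = 0.05320 m² (ratio 2).
αS·A_cross = εσ·A_surf·T⁴  ⇒  T⁴ = αS/(ε·2σ).
T⁴ = 0.940·7410/(0.57·2·5.67×10⁻⁸) = 1.078×10¹¹ K⁴.
T = (1.078×10¹¹)^(1/4).

T ≈ 573 K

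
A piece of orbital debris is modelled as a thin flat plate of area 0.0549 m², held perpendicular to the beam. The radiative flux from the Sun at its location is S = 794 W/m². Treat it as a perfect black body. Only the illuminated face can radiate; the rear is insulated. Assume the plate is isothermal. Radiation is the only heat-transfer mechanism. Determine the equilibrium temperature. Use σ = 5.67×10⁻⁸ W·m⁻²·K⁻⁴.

At equilibrium, absorbed power = emitted power.
Absorbing cross-section = A = 0.05490 m²; emitting surface = A = 0.05490 m² (ratio 1).
S·A_cross = εσ·A_surf·T⁴  ⇒  T⁴ = S/(1σ).
T⁴ = 1.00·794/(1·5.67×10⁻⁸) = 1.400×10¹⁰ K⁴.
T = (1.400×10¹⁰)^(1/4).

T ≈ 344 K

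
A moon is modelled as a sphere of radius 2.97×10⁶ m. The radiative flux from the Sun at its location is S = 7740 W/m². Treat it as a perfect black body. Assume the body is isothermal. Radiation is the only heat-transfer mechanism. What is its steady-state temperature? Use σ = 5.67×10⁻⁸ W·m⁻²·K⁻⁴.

T ≈ 430 K

At equilibrium, absorbed power = emitted power.
Absorbing cross-section = πr² = 2.771×10¹³ m²; emitting surface = 4πr² = 1.108×10¹⁴ m² (ratio 4).
S·A_cross = εσ·A_surf·T⁴  ⇒  T⁴ = S/(4σ).
T⁴ = 1.00·7740/(4·5.67×10⁻⁸) = 3.413×10¹⁰ K⁴.
T = (3.413×10¹⁰)^(1/4).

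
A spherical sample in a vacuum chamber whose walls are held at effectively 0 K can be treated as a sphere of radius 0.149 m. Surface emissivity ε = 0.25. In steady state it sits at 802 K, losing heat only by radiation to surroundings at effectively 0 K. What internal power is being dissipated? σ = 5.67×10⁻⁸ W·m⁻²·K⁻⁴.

Steady state: P = εσA T⁴.
A = 4πr² = 0.2790 m²; T⁴ = (802)⁴ = 4.137×10¹¹ K⁴.
P = 0.25 × 5.67×10⁻⁸ × 0.2790 × 4.137×10¹¹.

P ≈ 1640 W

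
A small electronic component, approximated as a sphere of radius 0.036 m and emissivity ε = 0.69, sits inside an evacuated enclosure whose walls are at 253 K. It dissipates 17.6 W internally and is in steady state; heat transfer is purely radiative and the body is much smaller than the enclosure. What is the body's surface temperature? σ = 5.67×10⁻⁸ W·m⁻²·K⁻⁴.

T ≈ 422 K

For a small grey body in a large enclosure, net radiated power = εσA(T⁴ − T_w⁴).
Steady state: P = εσA(T⁴ − T_w⁴) with A = 4πr² = 0.01629 m².
T⁴ = P/(εσA) + T_w⁴ = 17.6/(0.69·5.67×10⁻⁸·0.01629) + (253)⁴
    = 2.762×10¹⁰ + 4.097×10⁹ = 3.172×10¹⁰ K⁴.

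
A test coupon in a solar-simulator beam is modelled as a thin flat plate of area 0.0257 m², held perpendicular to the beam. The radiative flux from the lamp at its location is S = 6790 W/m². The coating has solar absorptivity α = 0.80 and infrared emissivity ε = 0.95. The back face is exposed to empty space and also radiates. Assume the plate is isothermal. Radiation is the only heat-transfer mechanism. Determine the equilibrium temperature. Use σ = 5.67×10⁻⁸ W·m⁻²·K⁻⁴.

At equilibrium, absorbed power = emitted power.
Absorbing cross-section = A = 0.02570 m²; emitting surface = 2A = 0.05140 m² (ratio 2).
αS·A_cross = εσ·A_surf·T⁴  ⇒  T⁴ = αS/(ε·2σ).
T⁴ = 0.800·6790/(0.95·2·5.67×10⁻⁸) = 5.042×10¹⁰ K⁴.
T = (5.042×10¹⁰)^(1/4).

T ≈ 474 K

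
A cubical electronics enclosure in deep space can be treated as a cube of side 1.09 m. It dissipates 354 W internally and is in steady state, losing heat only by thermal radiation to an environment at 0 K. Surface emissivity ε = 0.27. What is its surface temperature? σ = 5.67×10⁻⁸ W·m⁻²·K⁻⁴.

Steady state: internal power = radiated power, P = εσA T⁴.
Radiating area A = 6L² = 7.129 m².
T⁴ = P/(εσA) = 354/(0.27·5.67×10⁻⁸·7.129) = 3.244×10⁹ K⁴.
T = (3.244×10⁹)^(1/4).

T ≈ 239 K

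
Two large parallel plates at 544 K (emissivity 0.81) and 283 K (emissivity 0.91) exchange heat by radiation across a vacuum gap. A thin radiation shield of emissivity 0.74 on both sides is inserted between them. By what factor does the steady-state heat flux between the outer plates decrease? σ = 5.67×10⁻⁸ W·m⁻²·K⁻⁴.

factor ≈ 2.28

Without shield: q₀ = σΔ(T⁴)/(1/ε₁+1/ε₂−1) with denominator 1.333.
With shield the two gaps are in series; the resistances add: (1/ε₁+1/ε_s−1)+(1/ε_s+1/ε₂−1) = 1.586+1.450 = 3.036.
Heat-flux ratio q₀/q = 3.036/1.333.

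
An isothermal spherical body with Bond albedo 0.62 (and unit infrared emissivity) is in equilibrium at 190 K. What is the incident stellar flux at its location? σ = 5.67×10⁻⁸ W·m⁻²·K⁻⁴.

S ≈ 778 W/m²

(1−a)S·πr² = σ·4πr²·T⁴ ⇒ S = 4σT⁴/(1−a).
S = 4·5.67×10⁻⁸·1.303×10⁹/0.380.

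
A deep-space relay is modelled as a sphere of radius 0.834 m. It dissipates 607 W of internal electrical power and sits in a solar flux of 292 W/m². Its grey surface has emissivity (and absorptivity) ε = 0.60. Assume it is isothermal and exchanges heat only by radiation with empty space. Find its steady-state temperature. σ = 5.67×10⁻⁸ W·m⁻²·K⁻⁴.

At steady state, absorbed solar power + internal power = radiated power.
Absorbed: α·S·A_cross = 0.60·292·2.185 = 382.8 W (cross-section πr²).
Total input = 382.8 + 607 = 989.8 W.
Radiated: εσ·A_surf·T⁴ with A_surf = 4πr² = 8.741 m².
T⁴ = 989.8/(0.60·5.67×10⁻⁸·8.741) = 3.329×10⁹ K⁴.

T ≈ 240 K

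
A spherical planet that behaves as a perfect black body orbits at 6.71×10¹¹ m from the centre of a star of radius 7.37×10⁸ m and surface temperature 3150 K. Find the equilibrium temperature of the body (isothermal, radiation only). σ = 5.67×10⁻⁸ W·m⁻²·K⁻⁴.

The star's surface emits σT_*⁴; at distance d the flux is S = σT_*⁴(R_*/d)².
S = 5.67×10⁻⁸·(3150)⁴·(7.37×10⁸/6.71×10¹¹)² = 6.735 W/m².
For an isothermal sphere T⁴ = (1−a)S/(4σ) = 2.969×10⁷ K⁴.

T ≈ 73.8 K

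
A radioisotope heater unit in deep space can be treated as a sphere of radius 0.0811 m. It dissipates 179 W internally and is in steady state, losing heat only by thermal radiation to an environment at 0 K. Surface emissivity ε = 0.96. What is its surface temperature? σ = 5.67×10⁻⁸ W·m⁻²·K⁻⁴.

T ≈ 447 K

Steady state: internal power = radiated power, P = εσA T⁴.
Radiating area A = 4πr² = 0.08265 m².
T⁴ = P/(εσA) = 179/(0.96·5.67×10⁻⁸·0.08265) = 3.979×10¹⁰ K⁴.
T = (3.979×10¹⁰)^(1/4).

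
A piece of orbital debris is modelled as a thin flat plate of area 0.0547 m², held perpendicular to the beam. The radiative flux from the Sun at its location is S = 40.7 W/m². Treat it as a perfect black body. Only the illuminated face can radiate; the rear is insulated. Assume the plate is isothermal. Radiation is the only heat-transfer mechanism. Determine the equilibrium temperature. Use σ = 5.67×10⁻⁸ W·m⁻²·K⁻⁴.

T ≈ 164 K

At equilibrium, absorbed power = emitted power.
Absorbing cross-section = A = 0.05470 m²; emitting surface = A = 0.05470 m² (ratio 1).
S·A_cross = εσ·A_surf·T⁴  ⇒  T⁴ = S/(1σ).
T⁴ = 1.00·40.7/(1·5.67×10⁻⁸) = 7.178×10⁸ K⁴.
T = (7.178×10⁸)^(1/4).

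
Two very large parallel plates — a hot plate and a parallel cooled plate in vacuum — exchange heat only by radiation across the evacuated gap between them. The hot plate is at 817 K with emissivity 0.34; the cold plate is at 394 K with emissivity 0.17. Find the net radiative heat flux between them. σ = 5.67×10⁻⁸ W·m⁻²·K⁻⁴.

q ≈ 3050 W/m²

For two infinite grey parallel plates, q = σ(T₁⁴ − T₂⁴)/(1/ε₁ + 1/ε₂ − 1).
T₁⁴ − T₂⁴ = 4.455×10¹¹ − 2.410×10¹⁰ = 4.214×10¹¹ K⁴.
1/ε₁ + 1/ε₂ − 1 = 2.941 + 5.882 − 1 = 7.824.
q = 5.67×10⁻⁸ × 4.214×10¹¹ / 7.824.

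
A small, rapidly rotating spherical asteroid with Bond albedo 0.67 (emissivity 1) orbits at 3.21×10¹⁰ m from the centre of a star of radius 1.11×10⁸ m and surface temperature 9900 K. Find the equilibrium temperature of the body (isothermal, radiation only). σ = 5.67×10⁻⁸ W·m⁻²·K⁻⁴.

T ≈ 312 K

The star's surface emits σT_*⁴; at distance d the flux is S = σT_*⁴(R_*/d)².
S = 5.67×10⁻⁸·(9900)⁴·(1.11×10⁸/3.21×10¹⁰)² = 6513 W/m².
For an isothermal sphere T⁴ = (1−a)S/(4σ) = 9.476×10⁹ K⁴.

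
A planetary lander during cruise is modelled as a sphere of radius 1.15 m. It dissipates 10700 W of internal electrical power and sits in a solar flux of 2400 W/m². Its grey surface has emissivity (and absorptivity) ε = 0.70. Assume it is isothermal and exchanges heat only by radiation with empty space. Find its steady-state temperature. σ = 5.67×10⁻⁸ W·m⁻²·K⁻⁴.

At steady state, absorbed solar power + internal power = radiated power.
Absorbed: α·S·A_cross = 0.70·2400·4.155 = 6980 W (cross-section πr²).
Total input = 6980 + 10700 = 17680 W.
Radiated: εσ·A_surf·T⁴ with A_surf = 4πr² = 16.62 m².
T⁴ = 17680/(0.70·5.67×10⁻⁸·16.62) = 2.680×10¹⁰ K⁴.

T ≈ 405 K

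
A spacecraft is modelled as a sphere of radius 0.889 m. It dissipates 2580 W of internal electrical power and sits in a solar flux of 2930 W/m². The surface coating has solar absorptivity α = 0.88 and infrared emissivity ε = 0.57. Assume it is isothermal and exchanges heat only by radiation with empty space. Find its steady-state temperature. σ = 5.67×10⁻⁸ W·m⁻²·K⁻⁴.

At steady state, absorbed solar power + internal power = radiated power.
Absorbed: α·S·A_cross = 0.88·2930·2.483 = 6402 W (cross-section πr²).
Total input = 6402 + 2580 = 8982 W.
Radiated: εσ·A_surf·T⁴ with A_surf = 4πr² = 9.931 m².
T⁴ = 8982/(0.57·5.67×10⁻⁸·9.931) = 2.798×10¹⁰ K⁴.

T ≈ 409 K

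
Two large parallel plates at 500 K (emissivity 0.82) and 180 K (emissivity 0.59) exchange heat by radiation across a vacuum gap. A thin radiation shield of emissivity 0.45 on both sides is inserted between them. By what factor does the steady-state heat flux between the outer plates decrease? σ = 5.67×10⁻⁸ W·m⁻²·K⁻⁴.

Without shield: q₀ = σΔ(T⁴)/(1/ε₁+1/ε₂−1) with denominator 1.914.
With shield the two gaps are in series; the resistances add: (1/ε₁+1/ε_s−1)+(1/ε_s+1/ε₂−1) = 2.442+2.917 = 5.359.
Heat-flux ratio q₀/q = 5.359/1.914.

factor ≈ 2.80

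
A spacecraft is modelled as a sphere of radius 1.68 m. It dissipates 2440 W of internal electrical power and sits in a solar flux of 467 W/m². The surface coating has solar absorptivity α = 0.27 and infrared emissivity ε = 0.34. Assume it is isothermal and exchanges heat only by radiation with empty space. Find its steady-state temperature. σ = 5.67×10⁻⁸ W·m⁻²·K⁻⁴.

At steady state, absorbed solar power + internal power = radiated power.
Absorbed: α·S·A_cross = 0.27·467·8.867 = 1118 W (cross-section πr²).
Total input = 1118 + 2440 = 3558 W.
Radiated: εσ·A_surf·T⁴ with A_surf = 4πr² = 35.47 m².
T⁴ = 3558/(0.34·5.67×10⁻⁸·35.47) = 5.204×10⁹ K⁴.

T ≈ 269 K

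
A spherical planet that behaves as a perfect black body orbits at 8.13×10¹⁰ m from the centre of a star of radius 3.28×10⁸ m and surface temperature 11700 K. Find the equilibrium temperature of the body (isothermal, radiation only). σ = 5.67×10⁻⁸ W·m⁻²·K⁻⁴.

T ≈ 525 K

The star's surface emits σT_*⁴; at distance d the flux is S = σT_*⁴(R_*/d)².
S = 5.67×10⁻⁸·(11700)⁴·(3.28×10⁸/8.13×10¹⁰)² = 17290 W/m².
For an isothermal sphere T⁴ = (1−a)S/(4σ) = 7.625×10¹⁰ K⁴.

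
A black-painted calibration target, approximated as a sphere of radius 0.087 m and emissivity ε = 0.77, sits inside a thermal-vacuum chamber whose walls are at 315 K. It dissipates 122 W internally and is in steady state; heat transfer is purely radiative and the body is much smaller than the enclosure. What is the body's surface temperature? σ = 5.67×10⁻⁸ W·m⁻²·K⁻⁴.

T ≈ 445 K

For a small grey body in a large enclosure, net radiated power = εσA(T⁴ − T_w⁴).
Steady state: P = εσA(T⁴ − T_w⁴) with A = 4πr² = 0.09511 m².
T⁴ = P/(εσA) + T_w⁴ = 122/(0.77·5.67×10⁻⁸·0.09511) + (315)⁴
    = 2.938×10¹⁰ + 9.846×10⁹ = 3.922×10¹⁰ K⁴.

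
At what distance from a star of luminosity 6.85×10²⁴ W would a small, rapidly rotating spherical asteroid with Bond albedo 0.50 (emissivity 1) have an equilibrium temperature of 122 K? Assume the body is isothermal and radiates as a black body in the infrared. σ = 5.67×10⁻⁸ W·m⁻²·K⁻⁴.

For an isothermal black-emitting sphere, (1−a)S·πr² = σ·4πr²·T⁴ ⇒ S = 4σT⁴/(1−a).
S = 4·5.67×10⁻⁸·(122)⁴/0.500 = 100.5 W/m².
Flux falls as S = L/(4πd²), so d = √(L/(4πS)) = √(6.85×10²⁴/(4π·100.5)).

d ≈ 7.37×10¹⁰ m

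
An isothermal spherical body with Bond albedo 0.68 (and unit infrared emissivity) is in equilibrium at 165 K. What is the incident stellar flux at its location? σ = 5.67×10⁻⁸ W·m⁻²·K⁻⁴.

(1−a)S·πr² = σ·4πr²·T⁴ ⇒ S = 4σT⁴/(1−a).
S = 4·5.67×10⁻⁸·7.412×10⁸/0.320.

S ≈ 525 W/m²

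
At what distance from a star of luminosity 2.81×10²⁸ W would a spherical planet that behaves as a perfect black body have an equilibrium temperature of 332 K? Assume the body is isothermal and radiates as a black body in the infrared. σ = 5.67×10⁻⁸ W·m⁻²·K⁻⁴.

For an isothermal black-emitting sphere, (1−a)S·πr² = σ·4πr²·T⁴ ⇒ S = 4σT⁴/(1−a).
S = 4·5.67×10⁻⁸·(332)⁴/1.00 = 2755 W/m².
Flux falls as S = L/(4πd²), so d = √(L/(4πS)) = √(2.81×10²⁸/(4π·2755)).

d ≈ 9.01×10¹¹ m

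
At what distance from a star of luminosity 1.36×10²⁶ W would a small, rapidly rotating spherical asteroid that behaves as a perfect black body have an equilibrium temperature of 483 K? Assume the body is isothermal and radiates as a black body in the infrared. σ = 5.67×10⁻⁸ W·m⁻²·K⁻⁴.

For an isothermal black-emitting sphere, (1−a)S·πr² = σ·4πr²·T⁴ ⇒ S = 4σT⁴/(1−a).
S = 4·5.67×10⁻⁸·(483)⁴/1.00 = 12340 W/m².
Flux falls as S = L/(4πd²), so d = √(L/(4πS)) = √(1.36×10²⁶/(4π·12340)).

d ≈ 2.96×10¹⁰ m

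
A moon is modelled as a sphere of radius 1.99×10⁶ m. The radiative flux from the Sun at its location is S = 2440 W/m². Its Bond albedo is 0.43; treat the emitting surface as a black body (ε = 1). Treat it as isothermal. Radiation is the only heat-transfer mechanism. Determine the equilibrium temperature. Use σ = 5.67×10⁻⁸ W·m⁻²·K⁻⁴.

At equilibrium, absorbed power = emitted power.
Absorbing cross-section = πr² = 1.244×10¹³ m²; emitting surface = 4πr² = 4.976×10¹³ m² (ratio 4).
(1−a)S·A_cross = εσ·A_surf·T⁴  ⇒  T⁴ = (1−a)S/(4σ).
T⁴ = 0.570·2440/(4·5.67×10⁻⁸) = 6.132×10⁹ K⁴.
T = (6.132×10⁹)^(1/4).

T ≈ 280 K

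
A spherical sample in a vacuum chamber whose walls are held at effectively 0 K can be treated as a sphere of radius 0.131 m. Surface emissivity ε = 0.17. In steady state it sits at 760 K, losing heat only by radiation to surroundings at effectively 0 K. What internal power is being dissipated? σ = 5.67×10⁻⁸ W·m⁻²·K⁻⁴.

P ≈ 693 W

Steady state: P = εσA T⁴.
A = 4πr² = 0.2157 m²; T⁴ = (760)⁴ = 3.336×10¹¹ K⁴.
P = 0.17 × 5.67×10⁻⁸ × 0.2157 × 3.336×10¹¹.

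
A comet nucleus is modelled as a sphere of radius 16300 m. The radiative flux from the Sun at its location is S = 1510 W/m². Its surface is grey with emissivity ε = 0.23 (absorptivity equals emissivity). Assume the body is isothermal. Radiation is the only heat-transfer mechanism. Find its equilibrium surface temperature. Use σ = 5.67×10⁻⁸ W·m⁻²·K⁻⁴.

At equilibrium, absorbed power = emitted power.
Absorbing cross-section = πr² = 8.347×10⁸ m²; emitting surface = 4πr² = 3.339×10⁹ m² (ratio 4).
εS·A_cross = εσ·A_surf·T⁴  ⇒  T⁴ = S/(4σ)   (ε cancels).
T⁴ = 1510/(4·5.67×10⁻⁸) = 6.658×10⁹ K⁴.
T = (6.658×10⁹)^(1/4).

T ≈ 286 K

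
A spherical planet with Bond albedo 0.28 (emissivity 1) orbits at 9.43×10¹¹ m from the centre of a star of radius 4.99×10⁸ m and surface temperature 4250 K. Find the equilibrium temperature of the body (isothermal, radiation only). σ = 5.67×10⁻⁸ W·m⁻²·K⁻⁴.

The star's surface emits σT_*⁴; at distance d the flux is S = σT_*⁴(R_*/d)².
S = 5.67×10⁻⁸·(4250)⁴·(4.99×10⁸/9.43×10¹¹)² = 5.180 W/m².
For an isothermal sphere T⁴ = (1−a)S/(4σ) = 1.644×10⁷ K⁴.

T ≈ 63.7 K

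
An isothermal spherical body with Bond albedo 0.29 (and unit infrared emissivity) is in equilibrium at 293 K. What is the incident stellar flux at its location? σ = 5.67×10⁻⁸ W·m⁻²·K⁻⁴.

S ≈ 2350 W/m²

(1−a)S·πr² = σ·4πr²·T⁴ ⇒ S = 4σT⁴/(1−a).
S = 4·5.67×10⁻⁸·7.370×10⁹/0.710.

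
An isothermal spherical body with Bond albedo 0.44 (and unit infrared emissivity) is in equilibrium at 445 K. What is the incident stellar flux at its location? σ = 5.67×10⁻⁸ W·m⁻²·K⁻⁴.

S ≈ 15900 W/m²

(1−a)S·πr² = σ·4πr²·T⁴ ⇒ S = 4σT⁴/(1−a).
S = 4·5.67×10⁻⁸·3.921×10¹⁰/0.560.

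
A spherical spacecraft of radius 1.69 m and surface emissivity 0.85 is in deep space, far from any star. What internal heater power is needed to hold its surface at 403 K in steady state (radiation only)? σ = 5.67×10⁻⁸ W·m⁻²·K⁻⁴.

P ≈ 45600 W

P = εσ·4πr²·T⁴.
4πr² = 35.89 m²; T⁴ = 2.638×10¹⁰ K⁴.
P = 0.85·5.67×10⁻⁸·35.89·2.638×10¹⁰.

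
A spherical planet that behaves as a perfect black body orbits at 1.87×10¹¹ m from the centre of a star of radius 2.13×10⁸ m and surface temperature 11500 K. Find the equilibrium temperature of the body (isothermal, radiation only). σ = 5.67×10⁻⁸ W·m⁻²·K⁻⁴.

The star's surface emits σT_*⁴; at distance d the flux is S = σT_*⁴(R_*/d)².
S = 5.67×10⁻⁸·(11500)⁴·(2.13×10⁸/1.87×10¹¹)² = 1287 W/m².
For an isothermal sphere T⁴ = (1−a)S/(4σ) = 5.673×10⁹ K⁴.

T ≈ 274 K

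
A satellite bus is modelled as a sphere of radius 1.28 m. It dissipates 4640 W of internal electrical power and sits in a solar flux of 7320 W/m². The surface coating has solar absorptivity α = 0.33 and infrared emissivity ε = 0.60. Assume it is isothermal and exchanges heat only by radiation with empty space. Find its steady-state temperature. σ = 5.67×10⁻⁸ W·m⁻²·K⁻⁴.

At steady state, absorbed solar power + internal power = radiated power.
Absorbed: α·S·A_cross = 0.33·7320·5.147 = 12430 W (cross-section πr²).
Total input = 12430 + 4640 = 17070 W.
Radiated: εσ·A_surf·T⁴ with A_surf = 4πr² = 20.59 m².
T⁴ = 17070/(0.60·5.67×10⁻⁸·20.59) = 2.438×10¹⁰ K⁴.

T ≈ 395 K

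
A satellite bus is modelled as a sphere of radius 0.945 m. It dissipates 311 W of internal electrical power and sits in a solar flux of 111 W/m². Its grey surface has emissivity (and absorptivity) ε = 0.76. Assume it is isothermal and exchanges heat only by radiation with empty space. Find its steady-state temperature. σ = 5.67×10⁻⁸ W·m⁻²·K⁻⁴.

At steady state, absorbed solar power + internal power = radiated power.
Absorbed: α·S·A_cross = 0.76·111·2.806 = 236.7 W (cross-section πr²).
Total input = 236.7 + 311 = 547.7 W.
Radiated: εσ·A_surf·T⁴ with A_surf = 4πr² = 11.22 m².
T⁴ = 547.7/(0.76·5.67×10⁻⁸·11.22) = 1.133×10⁹ K⁴.

T ≈ 183 K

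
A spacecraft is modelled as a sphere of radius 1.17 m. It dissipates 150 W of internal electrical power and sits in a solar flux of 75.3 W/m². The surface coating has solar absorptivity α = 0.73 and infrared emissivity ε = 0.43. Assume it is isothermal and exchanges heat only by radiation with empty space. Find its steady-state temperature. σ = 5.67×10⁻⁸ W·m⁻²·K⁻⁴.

At steady state, absorbed solar power + internal power = radiated power.
Absorbed: α·S·A_cross = 0.73·75.3·4.301 = 236.4 W (cross-section πr²).
Total input = 236.4 + 150 = 386.4 W.
Radiated: εσ·A_surf·T⁴ with A_surf = 4πr² = 17.20 m².
T⁴ = 386.4/(0.43·5.67×10⁻⁸·17.20) = 9.213×10⁸ K⁴.

T ≈ 174 K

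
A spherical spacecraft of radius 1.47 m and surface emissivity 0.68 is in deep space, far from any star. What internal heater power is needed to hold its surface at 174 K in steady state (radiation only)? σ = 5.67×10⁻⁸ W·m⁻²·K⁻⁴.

P ≈ 960 W

P = εσ·4πr²·T⁴.
4πr² = 27.15 m²; T⁴ = 9.166×10⁸ K⁴.
P = 0.68·5.67×10⁻⁸·27.15·9.166×10⁸.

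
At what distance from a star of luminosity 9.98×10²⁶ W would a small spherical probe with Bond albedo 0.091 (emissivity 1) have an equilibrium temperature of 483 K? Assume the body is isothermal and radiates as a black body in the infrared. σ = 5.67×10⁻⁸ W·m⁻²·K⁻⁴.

d ≈ 7.65×10¹⁰ m

For an isothermal black-emitting sphere, (1−a)S·πr² = σ·4πr²·T⁴ ⇒ S = 4σT⁴/(1−a).
S = 4·5.67×10⁻⁸·(483)⁴/0.909 = 13580 W/m².
Flux falls as S = L/(4πd²), so d = √(L/(4πS)) = √(9.98×10²⁶/(4π·13580)).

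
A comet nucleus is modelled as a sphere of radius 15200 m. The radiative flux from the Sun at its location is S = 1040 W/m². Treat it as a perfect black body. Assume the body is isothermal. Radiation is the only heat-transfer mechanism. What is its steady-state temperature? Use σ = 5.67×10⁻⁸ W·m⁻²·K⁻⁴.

At equilibrium, absorbed power = emitted power.
Absorbing cross-section = πr² = 7.258×10⁸ m²; emitting surface = 4πr² = 2.903×10⁹ m² (ratio 4).
S·A_cross = εσ·A_surf·T⁴  ⇒  T⁴ = S/(4σ).
T⁴ = 1.00·1040/(4·5.67×10⁻⁸) = 4.586×10⁹ K⁴.
T = (4.586×10⁹)^(1/4).

T ≈ 260 K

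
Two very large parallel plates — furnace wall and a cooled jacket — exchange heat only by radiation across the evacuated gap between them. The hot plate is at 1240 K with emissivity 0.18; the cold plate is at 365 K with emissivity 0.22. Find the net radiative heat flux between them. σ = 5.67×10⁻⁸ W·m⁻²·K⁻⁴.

For two infinite grey parallel plates, q = σ(T₁⁴ − T₂⁴)/(1/ε₁ + 1/ε₂ − 1).
T₁⁴ − T₂⁴ = 2.364×10¹² − 1.775×10¹⁰ = 2.346×10¹² K⁴.
1/ε₁ + 1/ε₂ − 1 = 5.556 + 4.545 − 1 = 9.101.
q = 5.67×10⁻⁸ × 2.346×10¹² / 9.101.

q ≈ 14600 W/m²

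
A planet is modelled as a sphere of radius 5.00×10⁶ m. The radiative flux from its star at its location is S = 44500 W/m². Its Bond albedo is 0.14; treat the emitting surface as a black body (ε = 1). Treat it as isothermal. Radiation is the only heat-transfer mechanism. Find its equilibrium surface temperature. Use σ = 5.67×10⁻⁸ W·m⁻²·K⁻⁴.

T ≈ 641 K

At equilibrium, absorbed power = emitted power.
Absorbing cross-section = πr² = 7.854×10¹³ m²; emitting surface = 4πr² = 3.142×10¹⁴ m² (ratio 4).
(1−a)S·A_cross = εσ·A_surf·T⁴  ⇒  T⁴ = (1−a)S/(4σ).
T⁴ = 0.860·44500/(4·5.67×10⁻⁸) = 1.687×10¹¹ K⁴.
T = (1.687×10¹¹)^(1/4).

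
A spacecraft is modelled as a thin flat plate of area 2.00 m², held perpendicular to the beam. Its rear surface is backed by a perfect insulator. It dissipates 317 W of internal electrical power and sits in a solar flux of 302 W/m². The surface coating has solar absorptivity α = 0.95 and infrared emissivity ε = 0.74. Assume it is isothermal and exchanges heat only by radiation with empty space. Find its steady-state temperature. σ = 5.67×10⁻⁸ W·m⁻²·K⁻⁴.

T ≈ 321 K

At steady state, absorbed solar power + internal power = radiated power.
Absorbed: α·S·A_cross = 0.95·302·2.000 = 573.8 W (cross-section A).
Total input = 573.8 + 317 = 890.8 W.
Radiated: εσ·A_surf·T⁴ with A_surf = A = 2.000 m².
T⁴ = 890.8/(0.74·5.67×10⁻⁸·2.000) = 1.062×10¹⁰ K⁴.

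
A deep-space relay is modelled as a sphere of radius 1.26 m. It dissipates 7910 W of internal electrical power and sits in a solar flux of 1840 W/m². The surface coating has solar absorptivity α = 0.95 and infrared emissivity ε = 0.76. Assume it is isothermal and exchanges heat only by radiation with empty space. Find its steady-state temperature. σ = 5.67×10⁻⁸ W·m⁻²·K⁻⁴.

At steady state, absorbed solar power + internal power = radiated power.
Absorbed: α·S·A_cross = 0.95·1840·4.988 = 8718 W (cross-section πr²).
Total input = 8718 + 7910 = 16630 W.
Radiated: εσ·A_surf·T⁴ with A_surf = 4πr² = 19.95 m².
T⁴ = 16630/(0.76·5.67×10⁻⁸·19.95) = 1.934×10¹⁰ K⁴.

T ≈ 373 K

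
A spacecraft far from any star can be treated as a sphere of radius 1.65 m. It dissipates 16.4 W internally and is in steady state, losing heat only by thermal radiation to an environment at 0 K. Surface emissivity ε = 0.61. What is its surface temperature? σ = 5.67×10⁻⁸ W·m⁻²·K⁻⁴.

Steady state: internal power = radiated power, P = εσA T⁴.
Radiating area A = 4πr² = 34.21 m².
T⁴ = P/(εσA) = 16.4/(0.61·5.67×10⁻⁸·34.21) = 1.386×10⁷ K⁴.
T = (1.386×10⁷)^(1/4).

T ≈ 61.0 K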